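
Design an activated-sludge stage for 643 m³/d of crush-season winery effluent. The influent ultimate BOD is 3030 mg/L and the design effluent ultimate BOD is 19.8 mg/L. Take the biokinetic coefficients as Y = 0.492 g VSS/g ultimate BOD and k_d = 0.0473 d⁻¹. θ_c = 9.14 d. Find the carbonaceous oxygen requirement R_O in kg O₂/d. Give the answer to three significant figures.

R_O ≈ 991 kg O₂/d

The observed yield is Y_obs = Y/(1 + k_d·θ_c) = 0.492 / (1 + 0.0473 × 9.14) = 0.492 / 1.432 = 0.3435 g VSS per g ultimate BOD removed.
Mass of ultimate BOD removed per day: Q(S₀ − S) = 643 × 3010 g/m³ = 1936 kg/d.
P_X = Y_obs·Q·(S₀ − S) = 0.3435 × 1936 = 664.9 kg VSS/d.
Carbonaceous O₂ demand = substrate oxidised − cell-mass equivalent = 1936 − 1.42 × 664.9 = 991.5 kg O₂/d.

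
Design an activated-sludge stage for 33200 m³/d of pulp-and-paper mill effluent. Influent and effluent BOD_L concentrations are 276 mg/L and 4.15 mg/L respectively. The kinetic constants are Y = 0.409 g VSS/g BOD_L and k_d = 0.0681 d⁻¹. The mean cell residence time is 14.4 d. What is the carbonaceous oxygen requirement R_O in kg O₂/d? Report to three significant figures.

Y_obs = Y / (1 + k_d θ_c) = 0.409 / (1 + 0.0681 × 14.4) = 0.409 / 1.981 = 0.2065.
Mass of BOD_L removed per day: Q(S₀ − S) = 33200 × 271.9 g/m³ = 9025 kg/d.
Biomass synthesised: P_X = Y_obs × 9025 = 1864 kg VSS/d.
R_O = Q·ΔS − 1.42 P_X = 9025 − 2647 = 6379 kg O₂/d.

R_O ≈ 6380 kg O₂/d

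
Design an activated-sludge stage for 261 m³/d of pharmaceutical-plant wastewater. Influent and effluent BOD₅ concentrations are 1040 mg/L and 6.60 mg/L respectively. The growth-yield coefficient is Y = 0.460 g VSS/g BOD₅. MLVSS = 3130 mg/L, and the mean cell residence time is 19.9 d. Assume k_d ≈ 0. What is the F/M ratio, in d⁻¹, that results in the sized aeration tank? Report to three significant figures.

Biomass mass balance (decay neglected): V·X = Y·Q·(S₀ − S)·θ_c, so V = 0.460 × 261 × (1040 − 6.60) × 19.9 / 3130 = 788.8 m³.
F/M = Q·S₀ / (V·X) = 261 × 1040 / (788.8 × 3130) = 0.1099 g BOD₅·(g VSS·d)⁻¹.

F/M ≈ 0.110 d⁻¹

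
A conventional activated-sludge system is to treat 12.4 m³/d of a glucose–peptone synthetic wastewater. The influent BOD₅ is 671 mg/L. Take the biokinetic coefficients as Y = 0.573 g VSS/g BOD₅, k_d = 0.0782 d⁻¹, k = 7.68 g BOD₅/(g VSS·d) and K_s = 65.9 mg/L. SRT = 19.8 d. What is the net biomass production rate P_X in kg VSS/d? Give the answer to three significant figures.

P_X ≈ 1.87 kg VSS/d

For a completely mixed reactor with recycle the Lawrence–McCarty relation gives S = K_s·(1 + k_d·θ_c) / [θ_c·(Y·k − k_d) − 1] = 65.9 × (1 + 0.0782 × 19.8) / [19.8 × (0.573 × 7.68 − 0.0782) − 1] = 167.9 / 84.58 = 1.985 mg/L.
Y_obs = Y / (1 + k_d θ_c) = 0.573 / (1 + 0.0782 × 19.8) = 0.573 / 2.548 = 0.2249.
ΔS = 671 − 1.99 = 669.0 mg/L, so the substrate removal rate is 12.4 × 669.0/1000 = 8.296 kg BOD₅/d.
Biomass produced: P_X = Y_obs·Q·ΔS = 0.2249 × 8.296 ≈ 1.865 kg VSS/d.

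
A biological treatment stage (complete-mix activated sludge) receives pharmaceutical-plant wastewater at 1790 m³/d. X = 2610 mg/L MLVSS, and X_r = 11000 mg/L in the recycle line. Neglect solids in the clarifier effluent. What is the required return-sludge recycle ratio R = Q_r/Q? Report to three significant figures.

R ≈ 0.311

R = Q_r/Q = X/(X_r − X) = 2610 / (11000 − 2610) = 0.3111.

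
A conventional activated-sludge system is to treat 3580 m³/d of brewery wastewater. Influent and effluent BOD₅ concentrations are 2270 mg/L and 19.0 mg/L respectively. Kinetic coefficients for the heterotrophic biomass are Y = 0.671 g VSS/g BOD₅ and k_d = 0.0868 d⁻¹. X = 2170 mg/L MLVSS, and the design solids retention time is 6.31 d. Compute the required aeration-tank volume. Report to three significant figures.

Rearranging the biomass balance for a CMAS with decay, V = Y·Q·ΔS·θ_c / [X·(1+k_d θ_c)] = 0.671 × 3580 × (2270 − 19.0) × 6.31 / [2170 × (1 + 0.0868 × 6.31)] = 3.41×10^7 / 3359 = 10159 m³.

V ≈ 10200 m³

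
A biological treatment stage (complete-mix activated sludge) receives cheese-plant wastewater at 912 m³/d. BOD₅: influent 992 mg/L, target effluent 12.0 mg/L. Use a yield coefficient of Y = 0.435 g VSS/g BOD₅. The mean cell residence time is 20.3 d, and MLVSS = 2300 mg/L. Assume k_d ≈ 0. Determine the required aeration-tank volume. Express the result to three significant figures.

With k_d = 0 the design equation reduces to V = Y Q (S₀−S) θ_c / X = 0.435 × 912 × (992 − 12.0) × 20.3 / 2300 = 3431 m³.

V ≈ 3430 m³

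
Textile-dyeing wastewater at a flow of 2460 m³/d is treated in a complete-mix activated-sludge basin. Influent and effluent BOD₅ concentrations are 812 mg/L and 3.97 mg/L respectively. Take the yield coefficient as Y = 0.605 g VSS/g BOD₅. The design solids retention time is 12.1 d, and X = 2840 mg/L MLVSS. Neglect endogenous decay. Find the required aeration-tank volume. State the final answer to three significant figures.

V ≈ 5120 m³

V·X = Y·Q·ΔS·θ_c gives V = 0.605 × 2460 × (812 − 3.97) × 12.1 / 2840 = 5124 m³.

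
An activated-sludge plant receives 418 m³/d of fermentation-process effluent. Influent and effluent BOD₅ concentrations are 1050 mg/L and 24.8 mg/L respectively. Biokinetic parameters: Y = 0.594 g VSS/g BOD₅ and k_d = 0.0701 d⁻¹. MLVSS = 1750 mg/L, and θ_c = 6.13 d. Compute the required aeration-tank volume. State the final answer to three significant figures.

V ≈ 624 m³

From the SRT design equation V = Y Q (S₀−S) θ_c / [X (1 + k_d θ_c)] = 0.594 × 418 × (1050 − 24.8) × 6.13 / [1750 × (1 + 0.0701 × 6.13)] = 1.56×10^6 / 2502 = 623.7 m³.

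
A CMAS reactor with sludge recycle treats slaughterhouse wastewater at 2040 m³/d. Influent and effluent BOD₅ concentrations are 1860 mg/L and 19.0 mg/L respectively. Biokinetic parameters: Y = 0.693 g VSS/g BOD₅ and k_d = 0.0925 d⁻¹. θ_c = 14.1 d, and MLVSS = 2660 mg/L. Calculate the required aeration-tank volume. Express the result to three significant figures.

V ≈ 5990 m³

Steady-state biomass mass balance: V·X·(1 + k_d·θ_c) = Y·Q·(S₀ − S)·θ_c, so V = 0.693 × 2040 × (1860 − 19.0) × 14.1 / [2660 × (1 + 0.0925 × 14.1)] = 3.67×10^7 / 6129 = 5987 m³.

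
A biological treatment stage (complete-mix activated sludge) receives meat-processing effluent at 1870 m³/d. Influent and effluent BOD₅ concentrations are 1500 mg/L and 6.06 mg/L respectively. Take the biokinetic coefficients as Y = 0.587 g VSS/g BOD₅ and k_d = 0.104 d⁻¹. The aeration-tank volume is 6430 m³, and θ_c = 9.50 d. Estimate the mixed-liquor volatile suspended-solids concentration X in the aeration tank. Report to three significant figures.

From V·X·(1 + k_d·θ_c) = Y·Q·(S₀ − S)·θ_c: X = 0.587 × 1870 × (1500 − 6.06) × 9.50 / [6430 × (1 + 0.104 × 9.50)] = 1219 mg/L.

X ≈ 1220 mg/L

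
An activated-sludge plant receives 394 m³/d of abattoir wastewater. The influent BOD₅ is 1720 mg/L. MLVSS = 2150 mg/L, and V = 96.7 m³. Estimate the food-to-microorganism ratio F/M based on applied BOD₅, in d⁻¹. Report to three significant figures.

F/M ≈ 3.26 d⁻¹

F/M = Q·S₀ / (V·X) = 394 × 1720 / (96.70 × 2150) = 3.260 g BOD₅·(g VSS·d)⁻¹.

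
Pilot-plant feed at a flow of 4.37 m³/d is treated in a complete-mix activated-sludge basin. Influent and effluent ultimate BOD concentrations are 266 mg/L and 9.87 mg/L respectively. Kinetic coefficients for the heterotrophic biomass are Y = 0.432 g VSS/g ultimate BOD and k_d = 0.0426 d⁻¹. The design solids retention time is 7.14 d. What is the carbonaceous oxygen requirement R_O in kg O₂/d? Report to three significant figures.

The observed yield is Y_obs = Y/(1 + k_d·θ_c) = 0.432 / (1 + 0.0426 × 7.14) = 0.432 / 1.304 = 0.3312 g VSS per g ultimate BOD removed.
Substrate removed = Q·(S₀ − S) = 4.37 m³/d × (266 − 9.87) g/m³ = 1.12×10^3 g/d = 1.119 kg/d.
P_X = Y_obs·Q·(S₀ − S) = 0.3312 × 1.119 = 0.3708 kg VSS/d.
Carbonaceous O₂ demand = substrate oxidised − cell-mass equivalent = 1.119 − 1.42 × 0.3708 = 0.5928 kg O₂/d.

R_O ≈ 0.593 kg O₂/d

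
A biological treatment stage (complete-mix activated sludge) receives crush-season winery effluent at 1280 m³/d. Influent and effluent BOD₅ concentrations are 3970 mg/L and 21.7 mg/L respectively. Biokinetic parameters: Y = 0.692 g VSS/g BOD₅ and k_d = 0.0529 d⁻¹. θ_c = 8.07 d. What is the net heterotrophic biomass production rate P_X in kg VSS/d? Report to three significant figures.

Y_obs = Y / (1 + k_d θ_c) = 0.692 / (1 + 0.0529 × 8.07) = 0.692 / 1.427 = 0.4850.
Substrate removed = Q·(S₀ − S) = 1280 m³/d × (3970 − 21.7) g/m³ = 5.05×10^6 g/d = 5054 kg/d.
Net biomass production P_X = Y_obs × Q·(S₀ − S) = 0.4850 × 5054 = 2451 kg VSS/d.

P_X ≈ 2450 kg VSS/d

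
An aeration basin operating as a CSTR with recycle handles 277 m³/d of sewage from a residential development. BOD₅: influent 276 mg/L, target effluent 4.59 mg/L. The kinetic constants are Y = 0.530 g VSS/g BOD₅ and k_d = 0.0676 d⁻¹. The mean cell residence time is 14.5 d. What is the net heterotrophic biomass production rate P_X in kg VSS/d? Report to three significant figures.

P_X ≈ 20.1 kg VSS/d

Correct the yield for decay: Y_obs = Y/(1 + k_d θ_c) = 0.530 / (1 + 0.0676 × 14.5) = 0.530 / 1.980 = 0.2676.
ΔS = 276 − 4.59 = 271.4 mg/L, so the substrate removal rate is 277 × 271.4/1000 = 75.18 kg BOD₅/d.
So the net sludge growth is P_X = 0.2676 × 75.18 = 20.12 kg VSS/d.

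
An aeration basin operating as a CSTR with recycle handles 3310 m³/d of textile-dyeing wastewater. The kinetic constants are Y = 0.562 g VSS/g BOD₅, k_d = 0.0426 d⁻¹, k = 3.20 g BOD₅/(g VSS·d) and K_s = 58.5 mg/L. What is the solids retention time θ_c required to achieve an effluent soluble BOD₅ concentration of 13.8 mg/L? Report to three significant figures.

From 1/θ_c = Y·k·S/(K_s + S) − k_d: Y·k·S/(K_s+S) = 0.562 × 3.20 × 13.8 / (58.5 + 13.8) = 0.3433 d⁻¹.
1/θ_c = 0.3433 − 0.0426 = 0.3007 d⁻¹, so θ_c = 3.326 d.

θ_c ≈ 3.33 d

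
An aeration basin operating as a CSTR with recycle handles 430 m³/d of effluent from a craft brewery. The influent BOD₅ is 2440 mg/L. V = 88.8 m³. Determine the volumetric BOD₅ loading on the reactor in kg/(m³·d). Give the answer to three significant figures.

L_v ≈ 11.8 kg BOD₅/(m³·d)

Applied BOD₅ load per unit volume = Q·S₀/V = (430 × 2440/1000)/88.80 = 11.82 kg BOD₅·m⁻³·d⁻¹.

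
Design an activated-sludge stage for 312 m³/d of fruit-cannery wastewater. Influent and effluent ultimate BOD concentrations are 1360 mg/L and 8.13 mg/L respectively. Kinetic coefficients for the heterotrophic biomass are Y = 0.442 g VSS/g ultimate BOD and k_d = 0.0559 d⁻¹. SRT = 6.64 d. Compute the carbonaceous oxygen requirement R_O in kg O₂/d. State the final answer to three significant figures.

R_O ≈ 229 kg O₂/d

Observed yield with endogenous decay: Y_obs = Y / (1 + k_d·θ_c) = 0.442 / (1 + 0.0559 × 6.64) = 0.442 / 1.371 = 0.3224 g VSS/g ultimate BOD.
Q·(S₀ − S) = 312 × (1360 − 8.13) × 10⁻³ = 421.8 kg/d removed.
Net sludge production P_X = 0.3224 × 421.8 = 136.0 kg VSS/d.
R_O = Q·ΔS − 1.42 P_X = 421.8 − 193.1 = 228.7 kg O₂/d.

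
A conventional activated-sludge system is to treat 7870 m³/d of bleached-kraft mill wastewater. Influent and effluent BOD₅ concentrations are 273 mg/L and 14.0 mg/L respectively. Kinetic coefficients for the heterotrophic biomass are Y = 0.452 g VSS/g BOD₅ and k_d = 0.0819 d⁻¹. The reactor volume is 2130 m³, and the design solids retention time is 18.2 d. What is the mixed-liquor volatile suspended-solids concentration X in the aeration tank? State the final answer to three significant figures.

X ≈ 3160 mg/L

From V·X·(1 + k_d·θ_c) = Y·Q·(S₀ − S)·θ_c: X = 0.452 × 7870 × (273 − 14.0) × 18.2 / [2130 × (1 + 0.0819 × 18.2)] = 3161 mg/L.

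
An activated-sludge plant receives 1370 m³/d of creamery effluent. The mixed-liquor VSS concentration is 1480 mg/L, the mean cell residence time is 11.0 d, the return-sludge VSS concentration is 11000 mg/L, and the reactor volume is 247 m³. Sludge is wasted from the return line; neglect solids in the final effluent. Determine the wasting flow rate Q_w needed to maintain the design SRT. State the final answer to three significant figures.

Q_w = (V·X)/(θ_c X_r) = 247.0 × 1480 / (11.0 × 11000) = 3.021 m³/d.

Q_w ≈ 3.02 m³/d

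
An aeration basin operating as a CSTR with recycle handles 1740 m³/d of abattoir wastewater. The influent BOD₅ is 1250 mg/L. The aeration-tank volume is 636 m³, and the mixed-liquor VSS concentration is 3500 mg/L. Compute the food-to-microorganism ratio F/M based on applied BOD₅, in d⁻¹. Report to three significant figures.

F/M = Q·S₀ / (V·X) = 1740 × 1250 / (636.0 × 3500) = 0.9771 g BOD₅·(g VSS·d)⁻¹.

F/M ≈ 0.977 d⁻¹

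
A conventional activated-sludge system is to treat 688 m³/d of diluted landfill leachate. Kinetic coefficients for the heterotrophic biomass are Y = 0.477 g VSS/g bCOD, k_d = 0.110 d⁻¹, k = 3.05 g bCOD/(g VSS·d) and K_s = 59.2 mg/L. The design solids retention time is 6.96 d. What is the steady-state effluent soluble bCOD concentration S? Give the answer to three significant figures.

S ≈ 12.5 mg/L

For a completely mixed reactor with recycle the Lawrence–McCarty relation gives S = K_s·(1 + k_d·θ_c) / [θ_c·(Y·k − k_d) − 1] = 59.2 × (1 + 0.110 × 6.96) / [6.96 × (0.477 × 3.05 − 0.110) − 1] = 104.5 / 8.360 = 12.50 mg/L.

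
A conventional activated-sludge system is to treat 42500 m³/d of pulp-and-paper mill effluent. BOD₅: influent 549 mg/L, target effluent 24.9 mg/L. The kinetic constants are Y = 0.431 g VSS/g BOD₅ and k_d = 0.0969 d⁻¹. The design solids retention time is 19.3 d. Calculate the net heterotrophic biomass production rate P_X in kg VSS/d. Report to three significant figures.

P_X ≈ 3340 kg VSS/d

Y_obs = Y / (1 + k_d θ_c) = 0.431 / (1 + 0.0969 × 19.3) = 0.431 / 2.870 = 0.1502.
Substrate removed = Q·(S₀ − S) = 42500 m³/d × (549 − 24.9) g/m³ = 2.23×10^7 g/d = 22274 kg/d.
Net biomass production P_X = Y_obs × Q·(S₀ − S) = 0.1502 × 22274 = 3345 kg VSS/d.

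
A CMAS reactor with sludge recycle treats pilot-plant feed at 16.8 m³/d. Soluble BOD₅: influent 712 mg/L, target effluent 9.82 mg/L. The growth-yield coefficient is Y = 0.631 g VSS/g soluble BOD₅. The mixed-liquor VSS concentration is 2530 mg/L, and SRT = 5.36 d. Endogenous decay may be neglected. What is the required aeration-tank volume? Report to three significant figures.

V ≈ 15.8 m³

V·X = Y·Q·ΔS·θ_c gives V = 0.631 × 16.8 × (712 − 9.82) × 5.36 / 2530 = 15.77 m³.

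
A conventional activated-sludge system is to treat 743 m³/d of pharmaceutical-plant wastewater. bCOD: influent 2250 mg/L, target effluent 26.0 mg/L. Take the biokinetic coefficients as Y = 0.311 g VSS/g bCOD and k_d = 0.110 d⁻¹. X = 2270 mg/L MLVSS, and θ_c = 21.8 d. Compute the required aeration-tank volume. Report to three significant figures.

From the SRT design equation V = Y Q (S₀−S) θ_c / [X (1 + k_d θ_c)] = 0.311 × 743 × (2250 − 26.0) × 21.8 / [2270 × (1 + 0.110 × 21.8)] = 1.12×10^7 / 7713 = 1452 m³.

V ≈ 1450 m³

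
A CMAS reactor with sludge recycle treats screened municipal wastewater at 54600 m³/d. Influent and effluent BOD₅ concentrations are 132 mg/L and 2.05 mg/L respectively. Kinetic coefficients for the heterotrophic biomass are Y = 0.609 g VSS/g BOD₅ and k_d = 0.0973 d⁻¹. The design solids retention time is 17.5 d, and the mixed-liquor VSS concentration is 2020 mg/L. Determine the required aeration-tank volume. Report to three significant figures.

Steady-state biomass mass balance: V·X·(1 + k_d·θ_c) = Y·Q·(S₀ − S)·θ_c, so V = 0.609 × 54600 × (132 − 2.05) × 17.5 / [2020 × (1 + 0.0973 × 17.5)] = 7.56×10^7 / 5460 = 13851 m³.

V ≈ 13900 m³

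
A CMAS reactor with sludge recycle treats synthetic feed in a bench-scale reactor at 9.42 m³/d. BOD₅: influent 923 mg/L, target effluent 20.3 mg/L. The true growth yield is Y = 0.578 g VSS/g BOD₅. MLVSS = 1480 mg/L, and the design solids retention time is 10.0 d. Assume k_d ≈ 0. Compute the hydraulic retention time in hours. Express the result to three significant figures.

Biomass mass balance (decay neglected): V·X = Y·Q·(S₀ − S)·θ_c, so V = 0.578 × 9.42 × (923 − 20.3) × 10.0 / 1480 = 33.21 m³.
τ = V/Q = 33.21/9.42 = 3.525 d, or 84.61 h.

τ ≈ 84.6 h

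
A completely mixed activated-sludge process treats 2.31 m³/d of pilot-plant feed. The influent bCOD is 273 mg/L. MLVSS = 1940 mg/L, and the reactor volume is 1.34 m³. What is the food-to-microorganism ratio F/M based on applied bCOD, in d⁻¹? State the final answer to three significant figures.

F/M = applied load / biomass = Q·S₀/(V·X) = 2.31 × 273 / (1.340 × 1940) = 0.2426 d⁻¹.

F/M ≈ 0.243 d⁻¹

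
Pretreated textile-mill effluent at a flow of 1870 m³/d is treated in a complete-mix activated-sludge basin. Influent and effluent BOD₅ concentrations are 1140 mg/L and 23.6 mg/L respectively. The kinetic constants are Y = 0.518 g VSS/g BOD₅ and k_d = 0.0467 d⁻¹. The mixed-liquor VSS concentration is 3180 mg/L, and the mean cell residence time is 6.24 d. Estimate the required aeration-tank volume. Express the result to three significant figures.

From the SRT design equation V = Y Q (S₀−S) θ_c / [X (1 + k_d θ_c)] = 0.518 × 1870 × (1140 − 23.6) × 6.24 / [3180 × (1 + 0.0467 × 6.24)] = 6.75×10^6 / 4107 = 1643 m³.

V ≈ 1640 m³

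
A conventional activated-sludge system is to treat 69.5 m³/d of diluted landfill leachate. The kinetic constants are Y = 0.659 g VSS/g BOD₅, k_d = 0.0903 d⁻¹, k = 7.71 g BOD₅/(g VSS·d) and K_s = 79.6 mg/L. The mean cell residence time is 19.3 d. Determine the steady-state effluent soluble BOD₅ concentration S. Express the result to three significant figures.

For a completely mixed reactor with recycle the Lawrence–McCarty relation gives S = K_s·(1 + k_d·θ_c) / [θ_c·(Y·k − k_d) − 1] = 79.6 × (1 + 0.0903 × 19.3) / [19.3 × (0.659 × 7.71 − 0.0903) − 1] = 218.3 / 95.32 = 2.290 mg/L.

S ≈ 2.29 mg/L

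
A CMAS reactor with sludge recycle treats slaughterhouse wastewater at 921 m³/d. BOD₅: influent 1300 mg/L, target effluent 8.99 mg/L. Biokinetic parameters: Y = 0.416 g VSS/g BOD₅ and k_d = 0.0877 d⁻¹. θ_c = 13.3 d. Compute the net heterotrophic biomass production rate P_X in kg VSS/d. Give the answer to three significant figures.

P_X ≈ 228 kg VSS/d

Observed yield with endogenous decay: Y_obs = Y / (1 + k_d·θ_c) = 0.416 / (1 + 0.0877 × 13.3) = 0.416 / 2.166 = 0.1920 g VSS/g BOD₅.
Q·(S₀ − S) = 921 × (1300 − 8.99) × 10⁻³ = 1189 kg/d removed.
So the net sludge growth is P_X = 0.1920 × 1189 = 228.3 kg VSS/d.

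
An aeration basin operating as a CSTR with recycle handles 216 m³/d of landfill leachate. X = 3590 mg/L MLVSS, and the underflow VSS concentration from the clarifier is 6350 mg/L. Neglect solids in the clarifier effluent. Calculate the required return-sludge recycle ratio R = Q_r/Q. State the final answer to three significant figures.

Mass balance around the secondary clarifier (neglecting effluent solids): R = X / (X_r − X) = 3590 / (6350 − 3590) = 1.301.

R ≈ 1.30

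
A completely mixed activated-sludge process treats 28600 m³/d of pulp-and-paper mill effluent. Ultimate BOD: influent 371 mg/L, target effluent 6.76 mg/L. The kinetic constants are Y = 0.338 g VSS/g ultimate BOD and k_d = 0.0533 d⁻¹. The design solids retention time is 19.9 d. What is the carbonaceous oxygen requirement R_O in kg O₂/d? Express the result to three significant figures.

R_O ≈ 7990 kg O₂/d

Observed yield with endogenous decay: Y_obs = Y / (1 + k_d·θ_c) = 0.338 / (1 + 0.0533 × 19.9) = 0.338 / 2.061 = 0.1640 g VSS/g ultimate BOD.
Q·(S₀ − S) = 28600 × (371 − 6.76) × 10⁻³ = 10417 kg/d removed.
Net sludge production P_X = 0.1640 × 10417 = 1709 kg VSS/d.
R_O = Q·(S₀ − S) − 1.42·P_X = 10417 − 1.42 × 1709 = 7991 kg O₂/d.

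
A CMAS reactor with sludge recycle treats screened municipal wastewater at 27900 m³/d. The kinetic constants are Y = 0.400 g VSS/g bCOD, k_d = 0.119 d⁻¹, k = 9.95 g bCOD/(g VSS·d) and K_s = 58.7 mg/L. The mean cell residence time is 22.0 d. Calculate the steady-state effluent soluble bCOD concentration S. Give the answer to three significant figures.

S ≈ 2.53 mg/L

From the Monod/SRT balance for a CMAS, S = K_s·(1+k_d θ_c)/[θ_c·(Y k − k_d) − 1] = 58.7 × (1 + 0.119 × 22.0) / [22.0 × (0.400 × 9.95 − 0.119) − 1] = 212.4 / 83.94 = 2.530 mg/L.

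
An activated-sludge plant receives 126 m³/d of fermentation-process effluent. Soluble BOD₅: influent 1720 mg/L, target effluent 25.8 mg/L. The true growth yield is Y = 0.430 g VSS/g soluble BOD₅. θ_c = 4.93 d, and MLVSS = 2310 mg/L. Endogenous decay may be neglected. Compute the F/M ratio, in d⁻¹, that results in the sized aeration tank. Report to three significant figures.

F/M ≈ 0.479 d⁻¹

Biomass mass balance (decay neglected): V·X = Y·Q·(S₀ − S)·θ_c, so V = 0.430 × 126 × (1720 − 25.8) × 4.93 / 2310 = 195.9 m³.
Food-to-microorganism ratio F/M = Q S₀ / (V X) = 126 × 1720 / (195.9 × 2310) = 0.4789 d⁻¹.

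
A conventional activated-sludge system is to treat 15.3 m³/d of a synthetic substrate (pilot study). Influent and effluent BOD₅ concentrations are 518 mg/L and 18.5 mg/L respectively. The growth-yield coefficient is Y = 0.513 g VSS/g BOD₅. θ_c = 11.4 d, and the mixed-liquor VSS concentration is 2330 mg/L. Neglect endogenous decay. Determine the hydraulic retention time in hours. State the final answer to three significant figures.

V·X = Y·Q·ΔS·θ_c gives V = 0.513 × 15.3 × (518 − 18.5) × 11.4 / 2330 = 19.18 m³.
HRT = V/Q = 19.18 m³ / 15.3 m³·d⁻¹ = 1.254 d × 24 = 30.09 h.

τ ≈ 30.1 h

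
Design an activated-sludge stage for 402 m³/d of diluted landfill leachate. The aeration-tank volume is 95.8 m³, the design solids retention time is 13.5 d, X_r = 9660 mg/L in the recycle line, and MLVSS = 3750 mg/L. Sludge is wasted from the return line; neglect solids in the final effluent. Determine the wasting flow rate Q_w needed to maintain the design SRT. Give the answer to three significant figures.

Q_w ≈ 2.75 m³/d

Q_w = (V·X)/(θ_c X_r) = 95.80 × 3750 / (13.5 × 9660) = 2.755 m³/d.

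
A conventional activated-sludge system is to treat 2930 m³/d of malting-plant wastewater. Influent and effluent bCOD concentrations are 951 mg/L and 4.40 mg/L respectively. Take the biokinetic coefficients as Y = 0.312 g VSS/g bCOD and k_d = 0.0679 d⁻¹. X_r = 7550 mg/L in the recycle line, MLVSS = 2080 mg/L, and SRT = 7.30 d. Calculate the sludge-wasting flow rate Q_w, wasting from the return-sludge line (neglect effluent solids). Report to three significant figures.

Steady-state biomass mass balance: V·X·(1 + k_d·θ_c) = Y·Q·(S₀ − S)·θ_c, so V = 0.312 × 2930 × (951 − 4.40) × 7.30 / [2080 × (1 + 0.0679 × 7.30)] = 6.32×10^6 / 3111 = 2031 m³.
Q_w = (V·X)/(θ_c X_r) = 2031 × 2080 / (7.30 × 7550) = 76.63 m³/d.

Q_w ≈ 76.6 m³/d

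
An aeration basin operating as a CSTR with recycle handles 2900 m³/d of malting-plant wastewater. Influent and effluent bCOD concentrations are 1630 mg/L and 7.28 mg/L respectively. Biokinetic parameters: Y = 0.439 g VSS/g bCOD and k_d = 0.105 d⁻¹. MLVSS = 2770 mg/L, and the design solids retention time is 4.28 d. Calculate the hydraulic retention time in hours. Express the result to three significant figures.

Rearranging the biomass balance for a CMAS with decay, V = Y·Q·ΔS·θ_c / [X·(1+k_d θ_c)] = 0.439 × 2900 × (1630 − 7.28) × 4.28 / [2770 × (1 + 0.105 × 4.28)] = 8.84×10^6 / 4015 = 2202 m³.
HRT = V/Q = 2202 m³ / 2900 m³·d⁻¹ = 0.7594 d × 24 = 18.23 h.

τ ≈ 18.2 h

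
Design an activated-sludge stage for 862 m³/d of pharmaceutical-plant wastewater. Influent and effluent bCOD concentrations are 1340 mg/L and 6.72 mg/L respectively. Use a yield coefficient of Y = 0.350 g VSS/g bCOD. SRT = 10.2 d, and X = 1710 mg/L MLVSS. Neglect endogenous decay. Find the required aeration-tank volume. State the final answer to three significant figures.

V ≈ 2400 m³

V·X = Y·Q·ΔS·θ_c gives V = 0.350 × 862 × (1340 − 6.72) × 10.2 / 1710 = 2399 m³.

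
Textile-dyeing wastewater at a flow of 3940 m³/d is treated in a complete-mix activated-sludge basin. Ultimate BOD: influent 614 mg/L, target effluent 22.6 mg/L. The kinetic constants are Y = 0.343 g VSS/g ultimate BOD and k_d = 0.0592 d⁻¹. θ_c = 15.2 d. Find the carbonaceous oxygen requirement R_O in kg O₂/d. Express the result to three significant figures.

R_O ≈ 1730 kg O₂/d

Correct the yield for decay: Y_obs = Y/(1 + k_d θ_c) = 0.343 / (1 + 0.0592 × 15.2) = 0.343 / 1.900 = 0.1805.
ΔS = 614 − 22.6 = 591.4 mg/L, so the substrate removal rate is 3940 × 591.4/1000 = 2330 kg ultimate BOD/d.
Biomass synthesised: P_X = Y_obs × 2330 = 420.7 kg VSS/d.
R_O = Q·ΔS − 1.42 P_X = 2330 − 597.4 = 1733 kg O₂/d.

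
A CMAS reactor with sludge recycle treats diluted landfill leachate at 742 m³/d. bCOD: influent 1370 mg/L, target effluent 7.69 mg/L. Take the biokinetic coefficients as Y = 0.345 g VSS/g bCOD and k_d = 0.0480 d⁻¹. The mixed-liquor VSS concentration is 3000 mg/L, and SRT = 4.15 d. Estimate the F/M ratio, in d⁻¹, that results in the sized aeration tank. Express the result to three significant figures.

F/M ≈ 0.842 d⁻¹

Steady-state biomass mass balance: V·X·(1 + k_d·θ_c) = Y·Q·(S₀ − S)·θ_c, so V = 0.345 × 742 × (1370 − 7.69) × 4.15 / [3000 × (1 + 0.0480 × 4.15)] = 1.45×10^6 / 3598 = 402.3 m³.
F/M = Q·S₀ / (V·X) = 742 × 1370 / (402.3 × 3000) = 0.8423 g bCOD·(g VSS·d)⁻¹.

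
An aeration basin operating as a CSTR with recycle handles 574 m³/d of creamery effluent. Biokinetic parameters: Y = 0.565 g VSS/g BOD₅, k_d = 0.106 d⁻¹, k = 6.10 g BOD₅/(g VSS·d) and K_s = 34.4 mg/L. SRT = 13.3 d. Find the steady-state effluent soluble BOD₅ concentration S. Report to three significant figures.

From the Monod/SRT balance for a CMAS, S = K_s·(1+k_d θ_c)/[θ_c·(Y k − k_d) − 1] = 34.4 × (1 + 0.106 × 13.3) / [13.3 × (0.565 × 6.10 − 0.106) − 1] = 82.90 / 43.43 = 1.909 mg/L.

S ≈ 1.91 mg/L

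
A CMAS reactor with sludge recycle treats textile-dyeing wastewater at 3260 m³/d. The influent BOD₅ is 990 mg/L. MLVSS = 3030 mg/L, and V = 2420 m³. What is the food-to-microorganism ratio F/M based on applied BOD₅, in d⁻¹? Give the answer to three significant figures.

F/M = applied load / biomass = Q·S₀/(V·X) = 3260 × 990 / (2420 × 3030) = 0.4401 d⁻¹.

F/M ≈ 0.440 d⁻¹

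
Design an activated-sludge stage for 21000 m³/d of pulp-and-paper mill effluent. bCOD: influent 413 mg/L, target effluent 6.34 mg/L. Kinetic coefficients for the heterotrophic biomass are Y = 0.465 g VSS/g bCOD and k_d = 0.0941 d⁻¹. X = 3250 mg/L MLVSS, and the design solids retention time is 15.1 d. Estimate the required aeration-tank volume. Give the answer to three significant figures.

V ≈ 7620 m³

Rearranging the biomass balance for a CMAS with decay, V = Y·Q·ΔS·θ_c / [X·(1+k_d θ_c)] = 0.465 × 21000 × (413 − 6.34) × 15.1 / [3250 × (1 + 0.0941 × 15.1)] = 6×10^7 / 7868 = 7621 m³.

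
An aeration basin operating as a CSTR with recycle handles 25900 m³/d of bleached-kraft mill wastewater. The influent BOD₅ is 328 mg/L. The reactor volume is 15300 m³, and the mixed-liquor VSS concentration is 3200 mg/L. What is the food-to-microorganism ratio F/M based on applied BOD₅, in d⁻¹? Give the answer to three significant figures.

F/M = Q·S₀ / (V·X) = 25900 × 328 / (15300 × 3200) = 0.1735 g BOD₅·(g VSS·d)⁻¹.

F/M ≈ 0.174 d⁻¹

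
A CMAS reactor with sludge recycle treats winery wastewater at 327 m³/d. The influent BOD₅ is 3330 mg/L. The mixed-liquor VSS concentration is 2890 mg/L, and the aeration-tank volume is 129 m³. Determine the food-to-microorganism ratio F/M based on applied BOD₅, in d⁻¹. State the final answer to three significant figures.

F/M ≈ 2.92 d⁻¹

Food-to-microorganism ratio F/M = Q S₀ / (V X) = 327 × 3330 / (129.0 × 2890) = 2.921 d⁻¹.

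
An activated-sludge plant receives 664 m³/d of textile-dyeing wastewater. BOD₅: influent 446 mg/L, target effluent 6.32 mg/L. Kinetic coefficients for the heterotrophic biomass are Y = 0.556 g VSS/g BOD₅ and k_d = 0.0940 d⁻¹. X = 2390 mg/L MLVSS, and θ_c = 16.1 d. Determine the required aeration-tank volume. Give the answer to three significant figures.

V ≈ 435 m³

From the SRT design equation V = Y Q (S₀−S) θ_c / [X (1 + k_d θ_c)] = 0.556 × 664 × (446 − 6.32) × 16.1 / [2390 × (1 + 0.0940 × 16.1)] = 2.61×10^6 / 6007 = 435.1 m³.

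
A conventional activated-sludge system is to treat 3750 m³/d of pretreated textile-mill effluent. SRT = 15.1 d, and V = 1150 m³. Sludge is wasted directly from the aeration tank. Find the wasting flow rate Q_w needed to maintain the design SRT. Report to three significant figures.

Q_w ≈ 76.2 m³/d

With mixed-liquor wasting, θ_c = V/Q_w, so Q_w = V/θ_c = 1150/15.1 = 76.16 m³/d.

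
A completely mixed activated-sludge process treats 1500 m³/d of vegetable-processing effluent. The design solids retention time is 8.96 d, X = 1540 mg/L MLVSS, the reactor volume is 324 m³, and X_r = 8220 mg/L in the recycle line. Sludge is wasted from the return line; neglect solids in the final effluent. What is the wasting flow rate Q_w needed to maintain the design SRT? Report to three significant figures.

θ_c = V·X/(Q_w·X_r) when wasting from the recycle, so Q_w = V·X/(θ_c·X_r) = 324.0 × 1540 / (8.96 × 8220) = 6.775 m³/d.

Q_w ≈ 6.77 m³/d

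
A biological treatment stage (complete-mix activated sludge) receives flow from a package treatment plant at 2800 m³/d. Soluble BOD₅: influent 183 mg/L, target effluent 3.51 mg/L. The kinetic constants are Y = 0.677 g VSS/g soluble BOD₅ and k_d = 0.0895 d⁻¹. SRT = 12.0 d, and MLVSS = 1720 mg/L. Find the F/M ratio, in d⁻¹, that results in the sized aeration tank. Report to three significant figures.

Steady-state biomass mass balance: V·X·(1 + k_d·θ_c) = Y·Q·(S₀ − S)·θ_c, so V = 0.677 × 2800 × (183 − 3.51) × 12.0 / [1720 × (1 + 0.0895 × 12.0)] = 4.08×10^6 / 3567 = 1145 m³.
F/M = applied load / biomass = Q·S₀/(V·X) = 2800 × 183 / (1145 × 1720) = 0.2603 d⁻¹.

F/M ≈ 0.260 d⁻¹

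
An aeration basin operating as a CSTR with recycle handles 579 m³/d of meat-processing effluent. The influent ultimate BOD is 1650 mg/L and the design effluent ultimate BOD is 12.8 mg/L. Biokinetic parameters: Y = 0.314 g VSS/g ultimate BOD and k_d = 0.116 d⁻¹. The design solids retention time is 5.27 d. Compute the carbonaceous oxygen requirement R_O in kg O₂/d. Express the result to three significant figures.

Y_obs = Y / (1 + k_d θ_c) = 0.314 / (1 + 0.116 × 5.27) = 0.314 / 1.611 = 0.1949.
Substrate removed = Q·(S₀ − S) = 579 m³/d × (1650 − 12.8) g/m³ = 9.48×10^5 g/d = 947.9 kg/d.
Biomass synthesised: P_X = Y_obs × 947.9 = 184.7 kg VSS/d.
R_O = Q·ΔS − 1.42 P_X = 947.9 − 262.3 = 685.6 kg O₂/d.

R_O ≈ 686 kg O₂/d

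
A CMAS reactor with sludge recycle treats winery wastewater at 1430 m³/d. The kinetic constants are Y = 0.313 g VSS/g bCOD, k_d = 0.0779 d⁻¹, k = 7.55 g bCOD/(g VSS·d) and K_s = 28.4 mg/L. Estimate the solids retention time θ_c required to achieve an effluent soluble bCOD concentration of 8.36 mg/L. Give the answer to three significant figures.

θ_c ≈ 2.18 d

From 1/θ_c = Y·k·S/(K_s + S) − k_d: Y·k·S/(K_s+S) = 0.313 × 7.55 × 8.36 / (28.4 + 8.36) = 0.5374 d⁻¹.
1/θ_c = 0.5374 − 0.0779 = 0.4595 d⁻¹, so θ_c = 2.176 d.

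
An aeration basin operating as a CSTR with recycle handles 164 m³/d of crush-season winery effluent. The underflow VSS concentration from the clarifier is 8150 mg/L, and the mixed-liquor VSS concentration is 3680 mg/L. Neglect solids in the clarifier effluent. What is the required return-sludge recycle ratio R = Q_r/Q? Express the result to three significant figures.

R ≈ 0.823

Mass balance around the secondary clarifier (neglecting effluent solids): R = X / (X_r − X) = 3680 / (8150 − 3680) = 0.8233.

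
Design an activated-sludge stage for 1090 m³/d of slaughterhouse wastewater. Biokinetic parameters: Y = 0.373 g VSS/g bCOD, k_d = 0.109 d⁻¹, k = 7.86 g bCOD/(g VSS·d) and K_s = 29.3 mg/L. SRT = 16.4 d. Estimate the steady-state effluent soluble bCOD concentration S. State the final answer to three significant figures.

S ≈ 1.80 mg/L

From the Monod/SRT balance for a CMAS, S = K_s·(1+k_d θ_c)/[θ_c·(Y k − k_d) − 1] = 29.3 × (1 + 0.109 × 16.4) / [16.4 × (0.373 × 7.86 − 0.109) − 1] = 81.68 / 45.29 = 1.803 mg/L.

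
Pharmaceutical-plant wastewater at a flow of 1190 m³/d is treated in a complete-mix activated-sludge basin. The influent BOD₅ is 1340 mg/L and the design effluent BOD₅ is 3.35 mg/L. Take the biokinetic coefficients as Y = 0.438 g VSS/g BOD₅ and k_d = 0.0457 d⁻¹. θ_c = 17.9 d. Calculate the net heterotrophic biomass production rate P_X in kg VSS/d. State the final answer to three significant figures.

P_X ≈ 383 kg VSS/d

The observed yield is Y_obs = Y/(1 + k_d·θ_c) = 0.438 / (1 + 0.0457 × 17.9) = 0.438 / 1.818 = 0.2409 g VSS per g BOD₅ removed.
Mass of BOD₅ removed per day: Q(S₀ − S) = 1190 × 1337 g/m³ = 1591 kg/d.
Biomass produced: P_X = Y_obs·Q·ΔS = 0.2409 × 1591 ≈ 383.2 kg VSS/d.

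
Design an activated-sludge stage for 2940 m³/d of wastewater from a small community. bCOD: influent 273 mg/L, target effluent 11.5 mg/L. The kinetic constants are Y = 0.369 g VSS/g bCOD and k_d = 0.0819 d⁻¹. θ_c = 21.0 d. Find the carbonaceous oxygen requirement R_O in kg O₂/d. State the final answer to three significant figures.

R_O ≈ 621 kg O₂/d

Correct the yield for decay: Y_obs = Y/(1 + k_d θ_c) = 0.369 / (1 + 0.0819 × 21.0) = 0.369 / 2.720 = 0.1357.
Substrate removed = Q·(S₀ − S) = 2940 m³/d × (273 − 11.5) g/m³ = 7.69×10^5 g/d = 768.8 kg/d.
Biomass synthesised: P_X = Y_obs × 768.8 = 104.3 kg VSS/d.
Carbonaceous O₂ demand = substrate oxidised − cell-mass equivalent = 768.8 − 1.42 × 104.3 = 620.7 kg O₂/d.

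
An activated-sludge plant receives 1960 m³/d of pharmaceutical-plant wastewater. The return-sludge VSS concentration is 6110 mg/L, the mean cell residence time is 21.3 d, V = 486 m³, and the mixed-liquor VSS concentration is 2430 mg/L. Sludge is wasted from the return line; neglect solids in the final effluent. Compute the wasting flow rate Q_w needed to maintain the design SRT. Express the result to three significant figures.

Q_w ≈ 9.07 m³/d

Wasting from the return line (neglecting effluent solids): Q_w = V·X / (θ_c·X_r) = 486.0 × 2430 / (21.3 × 6110) = 9.074 m³/d.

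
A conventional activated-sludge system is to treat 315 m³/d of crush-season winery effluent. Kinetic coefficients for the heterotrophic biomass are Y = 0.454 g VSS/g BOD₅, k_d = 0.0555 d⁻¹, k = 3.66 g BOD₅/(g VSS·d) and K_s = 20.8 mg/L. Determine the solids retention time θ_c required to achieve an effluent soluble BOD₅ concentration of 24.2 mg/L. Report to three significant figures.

θ_c ≈ 1.19 d

From 1/θ_c = Y·k·S/(K_s + S) − k_d: Y·k·S/(K_s+S) = 0.454 × 3.66 × 24.2 / (20.8 + 24.2) = 0.8936 d⁻¹.
Then 1/θ_c = μ − k_d = 0.8936 − 0.0555 = 0.8381 d⁻¹, giving θ_c = 1.193 d.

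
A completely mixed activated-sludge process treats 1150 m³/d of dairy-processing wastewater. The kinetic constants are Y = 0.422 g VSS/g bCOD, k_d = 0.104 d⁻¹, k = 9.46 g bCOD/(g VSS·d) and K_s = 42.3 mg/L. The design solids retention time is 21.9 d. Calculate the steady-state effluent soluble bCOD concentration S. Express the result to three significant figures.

Effluent substrate depends only on kinetics and SRT: S = K_s(1 + k_d θ_c) / [θ_c(Yk − k_d) − 1] = 42.3 × (1 + 0.104 × 21.9) / [21.9 × (0.422 × 9.46 − 0.104) − 1] = 138.6 / 84.15 = 1.648 mg/L.

S ≈ 1.65 mg/L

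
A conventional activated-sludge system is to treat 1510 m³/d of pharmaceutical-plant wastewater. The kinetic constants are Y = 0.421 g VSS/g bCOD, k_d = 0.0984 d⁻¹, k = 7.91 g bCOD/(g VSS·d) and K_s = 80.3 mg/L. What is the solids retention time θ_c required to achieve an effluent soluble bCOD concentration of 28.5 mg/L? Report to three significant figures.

θ_c ≈ 1.29 d

Specific growth rate at S = 28.5 mg/L: μ = YkS/(K_s+S) = 0.421·7.91·28.5/(80.3+28.5) = 0.8723 d⁻¹.
θ_c = 1/(μ − k_d) = 1/(0.8723 − 0.0984) = 1/0.7739 = 1.292 d.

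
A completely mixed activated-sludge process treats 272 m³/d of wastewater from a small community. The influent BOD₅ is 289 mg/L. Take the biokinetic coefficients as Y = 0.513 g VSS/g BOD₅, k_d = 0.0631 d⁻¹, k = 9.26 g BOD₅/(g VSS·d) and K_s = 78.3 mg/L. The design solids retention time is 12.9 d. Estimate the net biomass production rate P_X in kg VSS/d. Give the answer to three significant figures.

P_X ≈ 22.0 kg VSS/d

From the Monod/SRT balance for a CMAS, S = K_s·(1+k_d θ_c)/[θ_c·(Y k − k_d) − 1] = 78.3 × (1 + 0.0631 × 12.9) / [12.9 × (0.513 × 9.26 − 0.0631) − 1] = 142.0 / 59.47 = 2.389 mg/L.
The observed yield is Y_obs = Y/(1 + k_d·θ_c) = 0.513 / (1 + 0.0631 × 12.9) = 0.513 / 1.814 = 0.2828 g VSS per g BOD₅ removed.
Substrate removed = Q·(S₀ − S) = 272 m³/d × (289 − 2.39) g/m³ = 7.8×10^4 g/d = 77.96 kg/d.
P_X = Y_obs · Q(S₀ − S) = 0.2828 × 77.96 = 22.05 kg VSS/d.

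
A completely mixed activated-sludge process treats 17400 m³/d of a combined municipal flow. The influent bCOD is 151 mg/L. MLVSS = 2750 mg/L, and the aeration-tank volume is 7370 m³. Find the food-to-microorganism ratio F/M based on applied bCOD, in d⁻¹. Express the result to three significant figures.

F/M ≈ 0.130 d⁻¹

Food-to-microorganism ratio F/M = Q S₀ / (V X) = 17400 × 151 / (7370 × 2750) = 0.1296 d⁻¹.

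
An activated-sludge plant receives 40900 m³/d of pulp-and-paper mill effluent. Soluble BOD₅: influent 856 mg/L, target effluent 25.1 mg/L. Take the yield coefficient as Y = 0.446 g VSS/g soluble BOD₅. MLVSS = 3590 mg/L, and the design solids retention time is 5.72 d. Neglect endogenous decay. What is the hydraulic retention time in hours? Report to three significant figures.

With k_d = 0 the design equation reduces to V = Y Q (S₀−S) θ_c / X = 0.446 × 40900 × (856 − 25.1) × 5.72 / 3590 = 24150 m³.
Hydraulic retention time τ = V/Q = 24150 / 40900 = 0.5905 d = 14.17 h.

τ ≈ 14.2 h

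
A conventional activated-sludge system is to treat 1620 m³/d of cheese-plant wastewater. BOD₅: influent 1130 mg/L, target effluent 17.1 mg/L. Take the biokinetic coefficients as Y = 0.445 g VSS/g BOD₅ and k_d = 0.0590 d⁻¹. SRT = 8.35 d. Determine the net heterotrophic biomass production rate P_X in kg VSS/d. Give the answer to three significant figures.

P_X ≈ 537 kg VSS/d

Y_obs = Y / (1 + k_d θ_c) = 0.445 / (1 + 0.0590 × 8.35) = 0.445 / 1.493 = 0.2981.
ΔS = 1130 − 17.1 = 1113 mg/L, so the substrate removal rate is 1620 × 1113/1000 = 1803 kg BOD₅/d.
So the net sludge growth is P_X = 0.2981 × 1803 = 537.5 kg VSS/d.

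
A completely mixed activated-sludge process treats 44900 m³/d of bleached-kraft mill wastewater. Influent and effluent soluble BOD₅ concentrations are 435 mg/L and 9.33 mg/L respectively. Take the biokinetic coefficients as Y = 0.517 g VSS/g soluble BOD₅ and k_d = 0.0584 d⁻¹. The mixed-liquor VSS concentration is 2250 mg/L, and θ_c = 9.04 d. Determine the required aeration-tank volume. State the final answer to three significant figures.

From the SRT design equation V = Y Q (S₀−S) θ_c / [X (1 + k_d θ_c)] = 0.517 × 44900 × (435 − 9.33) × 9.04 / [2250 × (1 + 0.0584 × 9.04)] = 8.93×10^7 / 3438 = 25983 m³.

V ≈ 26000 m³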